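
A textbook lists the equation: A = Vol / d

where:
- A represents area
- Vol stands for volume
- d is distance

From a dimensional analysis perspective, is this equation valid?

Yes

A (area) has dimensions [L^2].
Vol (volume) has dimensions [L^3].
d (distance) has dimensions [L].

Left side: [L^2]
Right side: [L^2]

Both sides have the same dimensions, so the equation is dimensionally consistent.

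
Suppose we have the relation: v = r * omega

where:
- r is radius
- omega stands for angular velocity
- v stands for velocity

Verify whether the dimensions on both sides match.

Yes

r (radius) has dimensions [L].
omega (angular velocity) has dimensions [T^-1].
v (velocity) has dimensions [L T^-1].

Left side: [L T^-1]
Right side: [L T^-1]

Both sides have the same dimensions, so the equation is dimensionally consistent.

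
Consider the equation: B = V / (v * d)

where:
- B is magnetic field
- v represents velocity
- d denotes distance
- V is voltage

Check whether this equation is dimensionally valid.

Yes

B (magnetic field) has dimensions [I^-1 M T^-2].
v (velocity) has dimensions [L T^-1].
d (distance) has dimensions [L].
V (voltage) has dimensions [I^-1 L^2 M T^-3].

Left side: [I^-1 M T^-2]
Right side: [I^-1 M T^-2]

Both sides have the same dimensions, so the equation is dimensionally consistent.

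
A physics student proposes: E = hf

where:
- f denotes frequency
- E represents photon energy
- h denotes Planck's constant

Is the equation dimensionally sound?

Yes

f (frequency) has dimensions [T^-1].
E (photon energy) has dimensions [L^2 M T^-2].
h (Planck's constant) has dimensions [L^2 M T^-1].

Left side: [L^2 M T^-2]
Right side: [L^2 M T^-2]

Both sides have the same dimensions, so the equation is dimensionally consistent.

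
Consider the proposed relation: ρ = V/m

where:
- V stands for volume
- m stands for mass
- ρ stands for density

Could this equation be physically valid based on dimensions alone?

No

V (volume) has dimensions [L^3].
m (mass) has dimensions [M].
ρ (density) has dimensions [L^-3 M].

Left side: [L^-3 M]
Right side: [L^3 M^-1]

The two sides have different dimensions, so the equation is NOT dimensionally consistent.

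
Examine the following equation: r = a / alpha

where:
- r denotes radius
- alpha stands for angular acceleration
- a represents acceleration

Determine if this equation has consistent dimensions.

Yes

r (radius) has dimensions [L].
alpha (angular acceleration) has dimensions [T^-2].
a (acceleration) has dimensions [L T^-2].

Left side: [L]
Right side: [L]

Both sides have the same dimensions, so the equation is dimensionally consistent.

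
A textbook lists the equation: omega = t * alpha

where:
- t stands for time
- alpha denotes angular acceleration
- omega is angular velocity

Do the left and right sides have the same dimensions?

Yes

t (time) has dimensions [T].
alpha (angular acceleration) has dimensions [T^-2].
omega (angular velocity) has dimensions [T^-1].

Left side: [T^-1]
Right side: [T^-1]

Both sides have the same dimensions, so the equation is dimensionally consistent.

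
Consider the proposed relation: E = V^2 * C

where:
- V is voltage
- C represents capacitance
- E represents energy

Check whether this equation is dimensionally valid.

Yes

V (voltage) has dimensions [I^-1 L^2 M T^-3].
C (capacitance) has dimensions [I^2 L^-2 M^-1 T^4].
E (energy) has dimensions [L^2 M T^-2].

Left side: [L^2 M T^-2]
Right side: [L^2 M T^-2]

Both sides have the same dimensions, so the equation is dimensionally consistent.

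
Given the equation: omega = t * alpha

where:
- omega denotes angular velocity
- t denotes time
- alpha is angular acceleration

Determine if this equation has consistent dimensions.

Yes

omega (angular velocity) has dimensions [T^-1].
t (time) has dimensions [T].
alpha (angular acceleration) has dimensions [T^-2].

Left side: [T^-1]
Right side: [T^-1]

Both sides have the same dimensions, so the equation is dimensionally consistent.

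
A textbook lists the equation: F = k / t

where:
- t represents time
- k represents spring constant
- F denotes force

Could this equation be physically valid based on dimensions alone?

No

t (time) has dimensions [T].
k (spring constant) has dimensions [M T^-2].
F (force) has dimensions [L M T^-2].

Left side: [L M T^-2]
Right side: [M T^-3]

The two sides have different dimensions, so the equation is NOT dimensionally consistent.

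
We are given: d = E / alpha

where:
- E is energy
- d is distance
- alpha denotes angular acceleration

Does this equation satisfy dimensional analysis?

No

E (energy) has dimensions [L^2 M T^-2].
d (distance) has dimensions [L].
alpha (angular acceleration) has dimensions [T^-2].

Left side: [L]
Right side: [L^2 M]

The two sides have different dimensions, so the equation is NOT dimensionally consistent.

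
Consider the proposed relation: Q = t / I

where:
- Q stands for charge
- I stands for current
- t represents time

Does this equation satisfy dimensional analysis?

No

Q (charge) has dimensions [I T].
I (current) has dimensions [I].
t (time) has dimensions [T].

Left side: [I T]
Right side: [I^-1 T]

The two sides have different dimensions, so the equation is NOT dimensionally consistent.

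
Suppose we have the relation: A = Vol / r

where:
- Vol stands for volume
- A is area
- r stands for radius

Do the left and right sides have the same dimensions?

Yes

Vol (volume) has dimensions [L^3].
A (area) has dimensions [L^2].
r (radius) has dimensions [L].

Left side: [L^2]
Right side: [L^2]

Both sides have the same dimensions, so the equation is dimensionally consistent.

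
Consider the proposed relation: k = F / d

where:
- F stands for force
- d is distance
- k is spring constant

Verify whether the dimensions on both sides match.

Yes

F (force) has dimensions [L M T^-2].
d (distance) has dimensions [L].
k (spring constant) has dimensions [M T^-2].

Left side: [M T^-2]
Right side: [M T^-2]

Both sides have the same dimensions, so the equation is dimensionally consistent.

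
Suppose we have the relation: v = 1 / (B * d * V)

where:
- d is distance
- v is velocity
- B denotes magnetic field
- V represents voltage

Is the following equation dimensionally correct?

No

d (distance) has dimensions [L].
v (velocity) has dimensions [L T^-1].
B (magnetic field) has dimensions [I^-1 M T^-2].
V (voltage) has dimensions [I^-1 L^2 M T^-3].

Left side: [L T^-1]
Right side: [I^2 L^-3 M^-2 T^5]

The two sides have different dimensions, so the equation is NOT dimensionally consistent.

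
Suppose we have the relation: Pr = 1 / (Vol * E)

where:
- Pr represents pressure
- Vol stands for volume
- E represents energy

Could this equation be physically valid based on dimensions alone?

No

Pr (pressure) has dimensions [L^-1 M T^-2].
Vol (volume) has dimensions [L^3].
E (energy) has dimensions [L^2 M T^-2].

Left side: [L^-1 M T^-2]
Right side: [L^-5 M^-1 T^2]

The two sides have different dimensions, so the equation is NOT dimensionally consistent.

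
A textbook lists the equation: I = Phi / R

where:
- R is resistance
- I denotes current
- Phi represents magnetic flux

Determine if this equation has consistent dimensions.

No

R (resistance) has dimensions [I^-2 L^2 M T^-3].
I (current) has dimensions [I].
Phi (magnetic flux) has dimensions [I^-1 L^2 M T^-2].

Left side: [I]
Right side: [I T]

The two sides have different dimensions, so the equation is NOT dimensionally consistent.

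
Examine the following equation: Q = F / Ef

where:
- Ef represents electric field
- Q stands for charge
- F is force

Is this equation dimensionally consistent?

Yes

Ef (electric field) has dimensions [I^-1 L M T^-3].
Q (charge) has dimensions [I T].
F (force) has dimensions [L M T^-2].

Left side: [I T]
Right side: [I T]

Both sides have the same dimensions, so the equation is dimensionally consistent.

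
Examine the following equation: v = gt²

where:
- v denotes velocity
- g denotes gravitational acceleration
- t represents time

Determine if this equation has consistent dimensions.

No

v (velocity) has dimensions [L T^-1].
g (gravitational acceleration) has dimensions [L T^-2].
t (time) has dimensions [T].

Left side: [L T^-1]
Right side: [L]

The two sides have different dimensions, so the equation is NOT dimensionally consistent.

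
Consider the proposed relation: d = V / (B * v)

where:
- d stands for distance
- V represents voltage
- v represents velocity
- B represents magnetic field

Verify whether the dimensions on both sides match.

Yes

d (distance) has dimensions [L].
V (voltage) has dimensions [I^-1 L^2 M T^-3].
v (velocity) has dimensions [L T^-1].
B (magnetic field) has dimensions [I^-1 M T^-2].

Left side: [L]
Right side: [L]

Both sides have the same dimensions, so the equation is dimensionally consistent.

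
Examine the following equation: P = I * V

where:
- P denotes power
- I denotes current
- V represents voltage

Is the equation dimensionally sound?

Yes

P (power) has dimensions [L^2 M T^-3].
I (current) has dimensions [I].
V (voltage) has dimensions [I^-1 L^2 M T^-3].

Left side: [L^2 M T^-3]
Right side: [L^2 M T^-3]

Both sides have the same dimensions, so the equation is dimensionally consistent.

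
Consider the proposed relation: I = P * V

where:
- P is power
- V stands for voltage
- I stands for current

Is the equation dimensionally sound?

No

P (power) has dimensions [L^2 M T^-3].
V (voltage) has dimensions [I^-1 L^2 M T^-3].
I (current) has dimensions [I].

Left side: [I]
Right side: [I^-1 L^4 M^2 T^-6]

The two sides have different dimensions, so the equation is NOT dimensionally consistent.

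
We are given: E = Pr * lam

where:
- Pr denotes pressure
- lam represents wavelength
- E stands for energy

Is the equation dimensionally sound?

No

Pr (pressure) has dimensions [L^-1 M T^-2].
lam (wavelength) has dimensions [L].
E (energy) has dimensions [L^2 M T^-2].

Left side: [L^2 M T^-2]
Right side: [M T^-2]

The two sides have different dimensions, so the equation is NOT dimensionally consistent.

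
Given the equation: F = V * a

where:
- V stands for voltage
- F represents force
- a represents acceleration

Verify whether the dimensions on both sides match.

No

V (voltage) has dimensions [I^-1 L^2 M T^-3].
F (force) has dimensions [L M T^-2].
a (acceleration) has dimensions [L T^-2].

Left side: [L M T^-2]
Right side: [I^-1 L^3 M T^-5]

The two sides have different dimensions, so the equation is NOT dimensionally consistent.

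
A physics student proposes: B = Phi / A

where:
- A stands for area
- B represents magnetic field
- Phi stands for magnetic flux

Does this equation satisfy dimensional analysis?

Yes

A (area) has dimensions [L^2].
B (magnetic field) has dimensions [I^-1 M T^-2].
Phi (magnetic flux) has dimensions [I^-1 L^2 M T^-2].

Left side: [I^-1 M T^-2]
Right side: [I^-1 M T^-2]

Both sides have the same dimensions, so the equation is dimensionally consistent.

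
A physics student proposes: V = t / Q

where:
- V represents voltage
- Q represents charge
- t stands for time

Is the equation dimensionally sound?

No

V (voltage) has dimensions [I^-1 L^2 M T^-3].
Q (charge) has dimensions [I T].
t (time) has dimensions [T].

Left side: [I^-1 L^2 M T^-3]
Right side: [I^-1]

The two sides have different dimensions, so the equation is NOT dimensionally consistent.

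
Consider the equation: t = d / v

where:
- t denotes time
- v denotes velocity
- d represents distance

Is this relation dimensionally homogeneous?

Yes

t (time) has dimensions [T].
v (velocity) has dimensions [L T^-1].
d (distance) has dimensions [L].

Left side: [T]
Right side: [T]

Both sides have the same dimensions, so the equation is dimensionally consistent.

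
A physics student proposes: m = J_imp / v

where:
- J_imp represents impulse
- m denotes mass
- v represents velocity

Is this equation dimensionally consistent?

Yes

J_imp (impulse) has dimensions [L M T^-1].
m (mass) has dimensions [M].
v (velocity) has dimensions [L T^-1].

Left side: [M]
Right side: [M]

Both sides have the same dimensions, so the equation is dimensionally consistent.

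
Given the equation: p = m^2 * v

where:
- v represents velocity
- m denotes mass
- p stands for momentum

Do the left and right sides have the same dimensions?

No

v (velocity) has dimensions [L T^-1].
m (mass) has dimensions [M].
p (momentum) has dimensions [L M T^-1].

Left side: [L M T^-1]
Right side: [L M^2 T^-1]

The two sides have different dimensions, so the equation is NOT dimensionally consistent.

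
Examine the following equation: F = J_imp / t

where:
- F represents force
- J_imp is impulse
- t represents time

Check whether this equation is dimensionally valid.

Yes

F (force) has dimensions [L M T^-2].
J_imp (impulse) has dimensions [L M T^-1].
t (time) has dimensions [T].

Left side: [L M T^-2]
Right side: [L M T^-2]

Both sides have the same dimensions, so the equation is dimensionally consistent.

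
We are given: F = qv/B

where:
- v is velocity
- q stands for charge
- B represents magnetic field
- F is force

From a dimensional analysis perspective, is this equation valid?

No

v (velocity) has dimensions [L T^-1].
q (charge) has dimensions [I T].
B (magnetic field) has dimensions [I^-1 M T^-2].
F (force) has dimensions [L M T^-2].

Left side: [L M T^-2]
Right side: [I^2 L M^-1 T^2]

The two sides have different dimensions, so the equation is NOT dimensionally consistent.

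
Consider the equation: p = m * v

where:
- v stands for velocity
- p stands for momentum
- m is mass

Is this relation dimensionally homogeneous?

Yes

v (velocity) has dimensions [L T^-1].
p (momentum) has dimensions [L M T^-1].
m (mass) has dimensions [M].

Left side: [L M T^-1]
Right side: [L M T^-1]

Both sides have the same dimensions, so the equation is dimensionally consistent.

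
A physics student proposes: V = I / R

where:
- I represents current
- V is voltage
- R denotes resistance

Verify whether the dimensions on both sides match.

No

I (current) has dimensions [I].
V (voltage) has dimensions [I^-1 L^2 M T^-3].
R (resistance) has dimensions [I^-2 L^2 M T^-3].

Left side: [I^-1 L^2 M T^-3]
Right side: [I^3 L^-2 M^-1 T^3]

The two sides have different dimensions, so the equation is NOT dimensionally consistent.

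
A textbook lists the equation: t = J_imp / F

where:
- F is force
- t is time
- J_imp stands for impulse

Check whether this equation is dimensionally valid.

Yes

F (force) has dimensions [L M T^-2].
t (time) has dimensions [T].
J_imp (impulse) has dimensions [L M T^-1].

Left side: [T]
Right side: [T]

Both sides have the same dimensions, so the equation is dimensionally consistent.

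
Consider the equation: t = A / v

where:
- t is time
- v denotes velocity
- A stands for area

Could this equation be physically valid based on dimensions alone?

No

t (time) has dimensions [T].
v (velocity) has dimensions [L T^-1].
A (area) has dimensions [L^2].

Left side: [T]
Right side: [L T]

The two sides have different dimensions, so the equation is NOT dimensionally consistent.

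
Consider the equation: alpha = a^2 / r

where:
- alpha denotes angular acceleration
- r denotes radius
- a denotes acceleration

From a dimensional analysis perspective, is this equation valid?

No

alpha (angular acceleration) has dimensions [T^-2].
r (radius) has dimensions [L].
a (acceleration) has dimensions [L T^-2].

Left side: [T^-2]
Right side: [L T^-4]

The two sides have different dimensions, so the equation is NOT dimensionally consistent.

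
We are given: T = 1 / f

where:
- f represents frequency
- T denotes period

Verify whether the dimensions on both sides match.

Yes

f (frequency) has dimensions [T^-1].
T (period) has dimensions [T].

Left side: [T]
Right side: [T]

Both sides have the same dimensions, so the equation is dimensionally consistent.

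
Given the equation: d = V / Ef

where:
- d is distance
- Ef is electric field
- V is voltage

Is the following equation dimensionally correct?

Yes

d (distance) has dimensions [L].
Ef (electric field) has dimensions [I^-1 L M T^-3].
V (voltage) has dimensions [I^-1 L^2 M T^-3].

Left side: [L]
Right side: [L]

Both sides have the same dimensions, so the equation is dimensionally consistent.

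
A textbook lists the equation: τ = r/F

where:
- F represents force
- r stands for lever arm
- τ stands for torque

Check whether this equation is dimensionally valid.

No

F (force) has dimensions [L M T^-2].
r (lever arm) has dimensions [L].
τ (torque) has dimensions [L^2 M T^-2].

Left side: [L^2 M T^-2]
Right side: [M^-1 T^2]

The two sides have different dimensions, so the equation is NOT dimensionally consistent.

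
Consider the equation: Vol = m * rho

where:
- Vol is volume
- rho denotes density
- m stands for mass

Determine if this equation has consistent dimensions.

No

Vol (volume) has dimensions [L^3].
rho (density) has dimensions [L^-3 M].
m (mass) has dimensions [M].

Left side: [L^3]
Right side: [L^-3 M^2]

The two sides have different dimensions, so the equation is NOT dimensionally consistent.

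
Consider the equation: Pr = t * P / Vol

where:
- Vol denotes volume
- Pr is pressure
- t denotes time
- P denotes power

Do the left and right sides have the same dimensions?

Yes

Vol (volume) has dimensions [L^3].
Pr (pressure) has dimensions [L^-1 M T^-2].
t (time) has dimensions [T].
P (power) has dimensions [L^2 M T^-3].

Left side: [L^-1 M T^-2]
Right side: [L^-1 M T^-2]

Both sides have the same dimensions, so the equation is dimensionally consistent.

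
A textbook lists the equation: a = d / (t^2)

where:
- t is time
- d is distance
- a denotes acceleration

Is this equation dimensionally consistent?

Yes

t (time) has dimensions [T].
d (distance) has dimensions [L].
a (acceleration) has dimensions [L T^-2].

Left side: [L T^-2]
Right side: [L T^-2]

Both sides have the same dimensions, so the equation is dimensionally consistent.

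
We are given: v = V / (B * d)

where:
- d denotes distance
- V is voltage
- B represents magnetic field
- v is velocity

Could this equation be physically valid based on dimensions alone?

Yes

d (distance) has dimensions [L].
V (voltage) has dimensions [I^-1 L^2 M T^-3].
B (magnetic field) has dimensions [I^-1 M T^-2].
v (velocity) has dimensions [L T^-1].

Left side: [L T^-1]
Right side: [L T^-1]

Both sides have the same dimensions, so the equation is dimensionally consistent.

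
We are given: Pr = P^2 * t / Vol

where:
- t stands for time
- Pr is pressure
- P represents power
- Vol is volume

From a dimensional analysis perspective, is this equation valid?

No

t (time) has dimensions [T].
Pr (pressure) has dimensions [L^-1 M T^-2].
P (power) has dimensions [L^2 M T^-3].
Vol (volume) has dimensions [L^3].

Left side: [L^-1 M T^-2]
Right side: [L M^2 T^-5]

The two sides have different dimensions, so the equation is NOT dimensionally consistent.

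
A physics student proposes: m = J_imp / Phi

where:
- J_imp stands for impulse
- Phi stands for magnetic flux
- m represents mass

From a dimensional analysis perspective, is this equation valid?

No

J_imp (impulse) has dimensions [L M T^-1].
Phi (magnetic flux) has dimensions [I^-1 L^2 M T^-2].
m (mass) has dimensions [M].

Left side: [M]
Right side: [I L^-1 T]

The two sides have different dimensions, so the equation is NOT dimensionally consistent.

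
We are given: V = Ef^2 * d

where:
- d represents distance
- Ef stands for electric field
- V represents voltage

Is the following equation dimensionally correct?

No

d (distance) has dimensions [L].
Ef (electric field) has dimensions [I^-1 L M T^-3].
V (voltage) has dimensions [I^-1 L^2 M T^-3].

Left side: [I^-1 L^2 M T^-3]
Right side: [I^-2 L^3 M^2 T^-6]

The two sides have different dimensions, so the equation is NOT dimensionally consistent.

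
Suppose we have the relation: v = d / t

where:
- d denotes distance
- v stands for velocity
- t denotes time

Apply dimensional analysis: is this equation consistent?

Yes

d (distance) has dimensions [L].
v (velocity) has dimensions [L T^-1].
t (time) has dimensions [T].

Left side: [L T^-1]
Right side: [L T^-1]

Both sides have the same dimensions, so the equation is dimensionally consistent.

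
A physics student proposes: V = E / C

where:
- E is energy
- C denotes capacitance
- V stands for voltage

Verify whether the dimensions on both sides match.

No

E (energy) has dimensions [L^2 M T^-2].
C (capacitance) has dimensions [I^2 L^-2 M^-1 T^4].
V (voltage) has dimensions [I^-1 L^2 M T^-3].

Left side: [I^-1 L^2 M T^-3]
Right side: [I^-2 L^4 M^2 T^-6]

The two sides have different dimensions, so the equation is NOT dimensionally consistent.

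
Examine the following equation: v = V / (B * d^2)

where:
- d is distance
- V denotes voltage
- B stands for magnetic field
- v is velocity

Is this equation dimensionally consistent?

No

d (distance) has dimensions [L].
V (voltage) has dimensions [I^-1 L^2 M T^-3].
B (magnetic field) has dimensions [I^-1 M T^-2].
v (velocity) has dimensions [L T^-1].

Left side: [L T^-1]
Right side: [T^-1]

The two sides have different dimensions, so the equation is NOT dimensionally consistent.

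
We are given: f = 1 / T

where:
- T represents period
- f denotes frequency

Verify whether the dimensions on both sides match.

Yes

T (period) has dimensions [T].
f (frequency) has dimensions [T^-1].

Left side: [T^-1]
Right side: [T^-1]

Both sides have the same dimensions, so the equation is dimensionally consistent.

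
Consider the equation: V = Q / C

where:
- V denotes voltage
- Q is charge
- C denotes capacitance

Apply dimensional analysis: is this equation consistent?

Yes

V (voltage) has dimensions [I^-1 L^2 M T^-3].
Q (charge) has dimensions [I T].
C (capacitance) has dimensions [I^2 L^-2 M^-1 T^4].

Left side: [I^-1 L^2 M T^-3]
Right side: [I^-1 L^2 M T^-3]

Both sides have the same dimensions, so the equation is dimensionally consistent.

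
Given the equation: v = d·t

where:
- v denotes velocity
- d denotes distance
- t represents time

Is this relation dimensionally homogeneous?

No

v (velocity) has dimensions [L T^-1].
d (distance) has dimensions [L].
t (time) has dimensions [T].

Left side: [L T^-1]
Right side: [L T]

The two sides have different dimensions, so the equation is NOT dimensionally consistent.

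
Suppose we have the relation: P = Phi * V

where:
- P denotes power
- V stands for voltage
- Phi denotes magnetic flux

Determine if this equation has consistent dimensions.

No

P (power) has dimensions [L^2 M T^-3].
V (voltage) has dimensions [I^-1 L^2 M T^-3].
Phi (magnetic flux) has dimensions [I^-1 L^2 M T^-2].

Left side: [L^2 M T^-3]
Right side: [I^-2 L^4 M^2 T^-5]

The two sides have different dimensions, so the equation is NOT dimensionally consistent.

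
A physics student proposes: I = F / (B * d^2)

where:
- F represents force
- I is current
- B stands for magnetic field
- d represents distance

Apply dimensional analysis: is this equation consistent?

No

F (force) has dimensions [L M T^-2].
I (current) has dimensions [I].
B (magnetic field) has dimensions [I^-1 M T^-2].
d (distance) has dimensions [L].

Left side: [I]
Right side: [I L^-1]

The two sides have different dimensions, so the equation is NOT dimensionally consistent.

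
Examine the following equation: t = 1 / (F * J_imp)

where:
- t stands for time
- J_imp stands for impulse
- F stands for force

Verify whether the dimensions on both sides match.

No

t (time) has dimensions [T].
J_imp (impulse) has dimensions [L M T^-1].
F (force) has dimensions [L M T^-2].

Left side: [T]
Right side: [L^-2 M^-2 T^3]

The two sides have different dimensions, so the equation is NOT dimensionally consistent.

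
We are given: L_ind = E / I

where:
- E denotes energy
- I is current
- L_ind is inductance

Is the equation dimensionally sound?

No

E (energy) has dimensions [L^2 M T^-2].
I (current) has dimensions [I].
L_ind (inductance) has dimensions [I^-2 L^2 M T^-2].

Left side: [I^-2 L^2 M T^-2]
Right side: [I^-1 L^2 M T^-2]

The two sides have different dimensions, so the equation is NOT dimensionally consistent.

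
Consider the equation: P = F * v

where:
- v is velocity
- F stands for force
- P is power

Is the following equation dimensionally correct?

Yes

v (velocity) has dimensions [L T^-1].
F (force) has dimensions [L M T^-2].
P (power) has dimensions [L^2 M T^-3].

Left side: [L^2 M T^-3]
Right side: [L^2 M T^-3]

Both sides have the same dimensions, so the equation is dimensionally consistent.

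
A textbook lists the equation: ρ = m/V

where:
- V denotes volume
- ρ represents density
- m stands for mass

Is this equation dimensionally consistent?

Yes

V (volume) has dimensions [L^3].
ρ (density) has dimensions [L^-3 M].
m (mass) has dimensions [M].

Left side: [L^-3 M]
Right side: [L^-3 M]

Both sides have the same dimensions, so the equation is dimensionally consistent.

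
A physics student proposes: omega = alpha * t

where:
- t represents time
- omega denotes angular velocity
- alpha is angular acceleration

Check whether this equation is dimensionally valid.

Yes

t (time) has dimensions [T].
omega (angular velocity) has dimensions [T^-1].
alpha (angular acceleration) has dimensions [T^-2].

Left side: [T^-1]
Right side: [T^-1]

Both sides have the same dimensions, so the equation is dimensionally consistent.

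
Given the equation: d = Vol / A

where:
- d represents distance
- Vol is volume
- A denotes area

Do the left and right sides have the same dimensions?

Yes

d (distance) has dimensions [L].
Vol (volume) has dimensions [L^3].
A (area) has dimensions [L^2].

Left side: [L]
Right side: [L]

Both sides have the same dimensions, so the equation is dimensionally consistent.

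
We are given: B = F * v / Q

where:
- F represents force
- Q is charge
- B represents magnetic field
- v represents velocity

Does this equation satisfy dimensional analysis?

No

F (force) has dimensions [L M T^-2].
Q (charge) has dimensions [I T].
B (magnetic field) has dimensions [I^-1 M T^-2].
v (velocity) has dimensions [L T^-1].

Left side: [I^-1 M T^-2]
Right side: [I^-1 L^2 M T^-4]

The two sides have different dimensions, so the equation is NOT dimensionally consistent.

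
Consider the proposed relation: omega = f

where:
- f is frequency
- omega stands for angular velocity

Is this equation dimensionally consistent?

Yes

f (frequency) has dimensions [T^-1].
omega (angular velocity) has dimensions [T^-1].

Left side: [T^-1]
Right side: [T^-1]

Both sides have the same dimensions, so the equation is dimensionally consistent.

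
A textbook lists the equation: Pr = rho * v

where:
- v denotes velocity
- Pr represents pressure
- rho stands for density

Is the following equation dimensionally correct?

No

v (velocity) has dimensions [L T^-1].
Pr (pressure) has dimensions [L^-1 M T^-2].
rho (density) has dimensions [L^-3 M].

Left side: [L^-1 M T^-2]
Right side: [L^-2 M T^-1]

The two sides have different dimensions, so the equation is NOT dimensionally consistent.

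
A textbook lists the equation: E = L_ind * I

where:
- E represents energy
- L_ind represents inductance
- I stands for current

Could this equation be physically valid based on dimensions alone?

No

E (energy) has dimensions [L^2 M T^-2].
L_ind (inductance) has dimensions [I^-2 L^2 M T^-2].
I (current) has dimensions [I].

Left side: [L^2 M T^-2]
Right side: [I^-1 L^2 M T^-2]

The two sides have different dimensions, so the equation is NOT dimensionally consistent.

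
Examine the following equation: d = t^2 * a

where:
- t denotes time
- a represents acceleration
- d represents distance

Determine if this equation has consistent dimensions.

Yes

t (time) has dimensions [T].
a (acceleration) has dimensions [L T^-2].
d (distance) has dimensions [L].

Left side: [L]
Right side: [L]

Both sides have the same dimensions, so the equation is dimensionally consistent.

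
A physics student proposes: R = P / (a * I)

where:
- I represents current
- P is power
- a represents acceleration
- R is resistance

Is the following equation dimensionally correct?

No

I (current) has dimensions [I].
P (power) has dimensions [L^2 M T^-3].
a (acceleration) has dimensions [L T^-2].
R (resistance) has dimensions [I^-2 L^2 M T^-3].

Left side: [I^-2 L^2 M T^-3]
Right side: [I^-1 L M T^-1]

The two sides have different dimensions, so the equation is NOT dimensionally consistent.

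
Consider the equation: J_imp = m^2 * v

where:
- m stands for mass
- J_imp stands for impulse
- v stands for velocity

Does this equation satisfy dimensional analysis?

No

m (mass) has dimensions [M].
J_imp (impulse) has dimensions [L M T^-1].
v (velocity) has dimensions [L T^-1].

Left side: [L M T^-1]
Right side: [L M^2 T^-1]

The two sides have different dimensions, so the equation is NOT dimensionally consistent.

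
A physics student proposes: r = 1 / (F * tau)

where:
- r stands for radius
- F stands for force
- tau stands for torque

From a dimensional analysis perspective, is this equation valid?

No

r (radius) has dimensions [L].
F (force) has dimensions [L M T^-2].
tau (torque) has dimensions [L^2 M T^-2].

Left side: [L]
Right side: [L^-3 M^-2 T^4]

The two sides have different dimensions, so the equation is NOT dimensionally consistent.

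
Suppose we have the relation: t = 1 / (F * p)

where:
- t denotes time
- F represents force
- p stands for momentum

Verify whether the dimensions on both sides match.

No

t (time) has dimensions [T].
F (force) has dimensions [L M T^-2].
p (momentum) has dimensions [L M T^-1].

Left side: [T]
Right side: [L^-2 M^-2 T^3]

The two sides have different dimensions, so the equation is NOT dimensionally consistent.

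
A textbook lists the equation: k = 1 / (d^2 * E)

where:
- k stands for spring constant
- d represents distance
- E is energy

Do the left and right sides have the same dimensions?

No

k (spring constant) has dimensions [M T^-2].
d (distance) has dimensions [L].
E (energy) has dimensions [L^2 M T^-2].

Left side: [M T^-2]
Right side: [L^-4 M^-1 T^2]

The two sides have different dimensions, so the equation is NOT dimensionally consistent.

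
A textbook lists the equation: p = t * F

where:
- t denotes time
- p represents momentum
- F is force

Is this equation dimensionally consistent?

Yes

t (time) has dimensions [T].
p (momentum) has dimensions [L M T^-1].
F (force) has dimensions [L M T^-2].

Left side: [L M T^-1]
Right side: [L M T^-1]

Both sides have the same dimensions, so the equation is dimensionally consistent.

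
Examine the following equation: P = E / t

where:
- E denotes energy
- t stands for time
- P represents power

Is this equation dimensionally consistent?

Yes

E (energy) has dimensions [L^2 M T^-2].
t (time) has dimensions [T].
P (power) has dimensions [L^2 M T^-3].

Left side: [L^2 M T^-3]
Right side: [L^2 M T^-3]

Both sides have the same dimensions, so the equation is dimensionally consistent.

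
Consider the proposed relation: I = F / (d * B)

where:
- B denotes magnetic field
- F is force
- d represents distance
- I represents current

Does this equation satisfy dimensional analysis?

Yes

B (magnetic field) has dimensions [I^-1 M T^-2].
F (force) has dimensions [L M T^-2].
d (distance) has dimensions [L].
I (current) has dimensions [I].

Left side: [I]
Right side: [I]

Both sides have the same dimensions, so the equation is dimensionally consistent.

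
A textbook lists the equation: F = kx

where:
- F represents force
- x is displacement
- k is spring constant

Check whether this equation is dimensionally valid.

Yes

F (force) has dimensions [L M T^-2].
x (displacement) has dimensions [L].
k (spring constant) has dimensions [M T^-2].

Left side: [L M T^-2]
Right side: [L M T^-2]

Both sides have the same dimensions, so the equation is dimensionally consistent.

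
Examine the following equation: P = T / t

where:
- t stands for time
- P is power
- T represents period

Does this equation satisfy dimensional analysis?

No

t (time) has dimensions [T].
P (power) has dimensions [L^2 M T^-3].
T (period) has dimensions [T].

Left side: [L^2 M T^-3]
Right side: [dimensionless]

The two sides have different dimensions, so the equation is NOT dimensionally consistent.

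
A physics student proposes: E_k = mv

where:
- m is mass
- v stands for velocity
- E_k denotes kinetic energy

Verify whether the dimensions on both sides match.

No

m (mass) has dimensions [M].
v (velocity) has dimensions [L T^-1].
E_k (kinetic energy) has dimensions [L^2 M T^-2].

Left side: [L^2 M T^-2]
Right side: [L M T^-1]

The two sides have different dimensions, so the equation is NOT dimensionally consistent.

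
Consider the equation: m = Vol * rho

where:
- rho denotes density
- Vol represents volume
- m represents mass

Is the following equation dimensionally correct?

Yes

rho (density) has dimensions [L^-3 M].
Vol (volume) has dimensions [L^3].
m (mass) has dimensions [M].

Left side: [M]
Right side: [M]

Both sides have the same dimensions, so the equation is dimensionally consistent.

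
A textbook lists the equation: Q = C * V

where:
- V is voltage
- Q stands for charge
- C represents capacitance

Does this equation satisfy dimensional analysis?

Yes

V (voltage) has dimensions [I^-1 L^2 M T^-3].
Q (charge) has dimensions [I T].
C (capacitance) has dimensions [I^2 L^-2 M^-1 T^4].

Left side: [I T]
Right side: [I T]

Both sides have the same dimensions, so the equation is dimensionally consistent.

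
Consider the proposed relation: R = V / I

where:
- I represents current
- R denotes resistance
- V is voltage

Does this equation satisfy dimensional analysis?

Yes

I (current) has dimensions [I].
R (resistance) has dimensions [I^-2 L^2 M T^-3].
V (voltage) has dimensions [I^-1 L^2 M T^-3].

Left side: [I^-2 L^2 M T^-3]
Right side: [I^-2 L^2 M T^-3]

Both sides have the same dimensions, so the equation is dimensionally consistent.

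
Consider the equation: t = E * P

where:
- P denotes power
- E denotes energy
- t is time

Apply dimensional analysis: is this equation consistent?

No

P (power) has dimensions [L^2 M T^-3].
E (energy) has dimensions [L^2 M T^-2].
t (time) has dimensions [T].

Left side: [T]
Right side: [L^4 M^2 T^-5]

The two sides have different dimensions, so the equation is NOT dimensionally consistent.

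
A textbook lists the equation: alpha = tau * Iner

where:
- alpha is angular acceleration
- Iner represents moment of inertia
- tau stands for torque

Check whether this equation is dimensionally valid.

No

alpha (angular acceleration) has dimensions [T^-2].
Iner (moment of inertia) has dimensions [L^2 M].
tau (torque) has dimensions [L^2 M T^-2].

Left side: [T^-2]
Right side: [L^4 M^2 T^-2]

The two sides have different dimensions, so the equation is NOT dimensionally consistent.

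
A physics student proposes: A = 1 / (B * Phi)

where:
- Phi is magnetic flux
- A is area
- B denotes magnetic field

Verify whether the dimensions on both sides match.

No

Phi (magnetic flux) has dimensions [I^-1 L^2 M T^-2].
A (area) has dimensions [L^2].
B (magnetic field) has dimensions [I^-1 M T^-2].

Left side: [L^2]
Right side: [I^2 L^-2 M^-2 T^4]

The two sides have different dimensions, so the equation is NOT dimensionally consistent.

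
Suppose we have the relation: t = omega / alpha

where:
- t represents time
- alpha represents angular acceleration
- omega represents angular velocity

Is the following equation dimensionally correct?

Yes

t (time) has dimensions [T].
alpha (angular acceleration) has dimensions [T^-2].
omega (angular velocity) has dimensions [T^-1].

Left side: [T]
Right side: [T]

Both sides have the same dimensions, so the equation is dimensionally consistent.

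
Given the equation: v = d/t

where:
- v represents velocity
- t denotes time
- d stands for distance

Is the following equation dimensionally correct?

Yes

v (velocity) has dimensions [L T^-1].
t (time) has dimensions [T].
d (distance) has dimensions [L].

Left side: [L T^-1]
Right side: [L T^-1]

Both sides have the same dimensions, so the equation is dimensionally consistent.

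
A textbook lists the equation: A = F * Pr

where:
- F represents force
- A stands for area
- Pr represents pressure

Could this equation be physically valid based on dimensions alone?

No

F (force) has dimensions [L M T^-2].
A (area) has dimensions [L^2].
Pr (pressure) has dimensions [L^-1 M T^-2].

Left side: [L^2]
Right side: [M^2 T^-4]

The two sides have different dimensions, so the equation is NOT dimensionally consistent.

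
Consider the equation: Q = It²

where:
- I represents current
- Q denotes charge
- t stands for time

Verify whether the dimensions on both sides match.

No

I (current) has dimensions [I].
Q (charge) has dimensions [I T].
t (time) has dimensions [T].

Left side: [I T]
Right side: [I T^2]

The two sides have different dimensions, so the equation is NOT dimensionally consistent.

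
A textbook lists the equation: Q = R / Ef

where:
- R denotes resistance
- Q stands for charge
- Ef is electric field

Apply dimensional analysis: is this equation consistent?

No

R (resistance) has dimensions [I^-2 L^2 M T^-3].
Q (charge) has dimensions [I T].
Ef (electric field) has dimensions [I^-1 L M T^-3].

Left side: [I T]
Right side: [I^-1 L]

The two sides have different dimensions, so the equation is NOT dimensionally consistent.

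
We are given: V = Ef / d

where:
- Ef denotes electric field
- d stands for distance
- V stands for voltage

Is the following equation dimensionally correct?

No

Ef (electric field) has dimensions [I^-1 L M T^-3].
d (distance) has dimensions [L].
V (voltage) has dimensions [I^-1 L^2 M T^-3].

Left side: [I^-1 L^2 M T^-3]
Right side: [I^-1 M T^-3]

The two sides have different dimensions, so the equation is NOT dimensionally consistent.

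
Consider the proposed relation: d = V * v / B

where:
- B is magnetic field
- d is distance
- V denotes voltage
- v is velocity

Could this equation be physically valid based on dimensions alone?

No

B (magnetic field) has dimensions [I^-1 M T^-2].
d (distance) has dimensions [L].
V (voltage) has dimensions [I^-1 L^2 M T^-3].
v (velocity) has dimensions [L T^-1].

Left side: [L]
Right side: [L^3 T^-2]

The two sides have different dimensions, so the equation is NOT dimensionally consistent.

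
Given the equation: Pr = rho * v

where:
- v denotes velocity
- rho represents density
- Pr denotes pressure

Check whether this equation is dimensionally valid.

No

v (velocity) has dimensions [L T^-1].
rho (density) has dimensions [L^-3 M].
Pr (pressure) has dimensions [L^-1 M T^-2].

Left side: [L^-1 M T^-2]
Right side: [L^-2 M T^-1]

The two sides have different dimensions, so the equation is NOT dimensionally consistent.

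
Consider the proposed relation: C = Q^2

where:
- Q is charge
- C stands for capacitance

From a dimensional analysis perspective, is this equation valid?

No

Q (charge) has dimensions [I T].
C (capacitance) has dimensions [I^2 L^-2 M^-1 T^4].

Left side: [I^2 L^-2 M^-1 T^4]
Right side: [I^2 T^2]

The two sides have different dimensions, so the equation is NOT dimensionally consistent.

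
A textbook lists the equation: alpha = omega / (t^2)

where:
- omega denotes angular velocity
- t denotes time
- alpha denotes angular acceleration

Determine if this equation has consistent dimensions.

No

omega (angular velocity) has dimensions [T^-1].
t (time) has dimensions [T].
alpha (angular acceleration) has dimensions [T^-2].

Left side: [T^-2]
Right side: [T^-3]

The two sides have different dimensions, so the equation is NOT dimensionally consistent.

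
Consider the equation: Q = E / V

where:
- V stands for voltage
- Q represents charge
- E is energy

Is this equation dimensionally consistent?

Yes

V (voltage) has dimensions [I^-1 L^2 M T^-3].
Q (charge) has dimensions [I T].
E (energy) has dimensions [L^2 M T^-2].

Left side: [I T]
Right side: [I T]

Both sides have the same dimensions, so the equation is dimensionally consistent.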